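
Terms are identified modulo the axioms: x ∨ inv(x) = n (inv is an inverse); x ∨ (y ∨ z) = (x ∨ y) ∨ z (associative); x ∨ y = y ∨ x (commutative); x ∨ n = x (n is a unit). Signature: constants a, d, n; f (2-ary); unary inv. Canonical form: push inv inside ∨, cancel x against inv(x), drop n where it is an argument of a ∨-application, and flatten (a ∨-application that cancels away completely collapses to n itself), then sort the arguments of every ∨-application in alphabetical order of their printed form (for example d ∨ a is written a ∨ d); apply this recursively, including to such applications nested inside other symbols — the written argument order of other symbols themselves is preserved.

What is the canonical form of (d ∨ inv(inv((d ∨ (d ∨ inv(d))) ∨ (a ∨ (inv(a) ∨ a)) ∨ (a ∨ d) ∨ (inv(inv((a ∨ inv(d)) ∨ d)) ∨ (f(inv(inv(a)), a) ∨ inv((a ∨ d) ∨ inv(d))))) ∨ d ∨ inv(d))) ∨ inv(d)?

Push inv inside:  distribute inv over ∨ and collapse double inv
Collect terms:  d ∨ d ∨ a ∨ a ∨ f(a, a)
Sort:  a ∨ a ∨ d ∨ d ∨ f(a, a)

Answer: a ∨ a ∨ d ∨ d ∨ f(a, a)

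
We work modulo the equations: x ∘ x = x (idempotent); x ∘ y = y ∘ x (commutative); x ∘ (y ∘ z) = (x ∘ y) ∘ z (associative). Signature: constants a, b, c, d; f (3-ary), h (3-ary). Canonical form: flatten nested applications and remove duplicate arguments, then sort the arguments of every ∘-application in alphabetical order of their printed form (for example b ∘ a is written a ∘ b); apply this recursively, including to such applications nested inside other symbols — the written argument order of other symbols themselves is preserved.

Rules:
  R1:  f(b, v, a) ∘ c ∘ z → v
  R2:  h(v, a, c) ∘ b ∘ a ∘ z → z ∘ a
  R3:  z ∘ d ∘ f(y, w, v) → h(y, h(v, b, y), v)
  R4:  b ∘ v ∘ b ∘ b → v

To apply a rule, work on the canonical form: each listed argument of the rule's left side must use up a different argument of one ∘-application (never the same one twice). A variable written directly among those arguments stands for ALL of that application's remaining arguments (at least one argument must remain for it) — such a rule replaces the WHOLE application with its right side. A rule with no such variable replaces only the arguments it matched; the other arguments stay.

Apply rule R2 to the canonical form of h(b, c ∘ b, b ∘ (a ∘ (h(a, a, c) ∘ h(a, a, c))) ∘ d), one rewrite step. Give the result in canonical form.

Canonical form:  h(b, b ∘ c, a ∘ b ∘ d ∘ h(a, a, c))
R2 matches:  uses a, b, h(a, a, c);  v := a, z := d
The variable takes the whole remainder — replace the entire application.
Result:  h(b, b ∘ c, a ∘ d)

Answer: h(b, b ∘ c, a ∘ d)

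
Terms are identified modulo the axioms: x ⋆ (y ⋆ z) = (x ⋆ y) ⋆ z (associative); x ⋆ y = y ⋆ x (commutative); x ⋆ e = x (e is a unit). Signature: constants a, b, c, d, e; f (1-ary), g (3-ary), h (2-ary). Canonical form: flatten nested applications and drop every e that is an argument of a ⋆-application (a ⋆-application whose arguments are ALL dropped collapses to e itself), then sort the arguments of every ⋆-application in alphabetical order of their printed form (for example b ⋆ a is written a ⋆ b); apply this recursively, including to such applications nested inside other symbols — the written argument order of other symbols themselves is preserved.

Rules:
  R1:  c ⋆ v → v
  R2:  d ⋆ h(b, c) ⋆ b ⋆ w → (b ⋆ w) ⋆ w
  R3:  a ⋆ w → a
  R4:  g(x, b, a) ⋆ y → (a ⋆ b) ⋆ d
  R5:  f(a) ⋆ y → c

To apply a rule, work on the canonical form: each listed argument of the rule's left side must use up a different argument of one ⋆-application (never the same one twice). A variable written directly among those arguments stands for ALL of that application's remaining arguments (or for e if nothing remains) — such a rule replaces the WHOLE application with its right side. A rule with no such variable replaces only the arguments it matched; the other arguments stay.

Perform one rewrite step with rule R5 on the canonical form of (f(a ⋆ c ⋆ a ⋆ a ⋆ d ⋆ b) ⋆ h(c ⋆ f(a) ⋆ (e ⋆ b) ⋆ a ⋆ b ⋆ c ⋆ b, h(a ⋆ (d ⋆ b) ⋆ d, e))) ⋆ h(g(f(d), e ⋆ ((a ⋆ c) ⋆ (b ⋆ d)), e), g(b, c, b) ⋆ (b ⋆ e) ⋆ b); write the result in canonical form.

Canonical form:  f(a ⋆ a ⋆ a ⋆ b ⋆ c ⋆ d) ⋆ h(a ⋆ b ⋆ b ⋆ b ⋆ c ⋆ c ⋆ f(a), h(a ⋆ b ⋆ d ⋆ d, e)) ⋆ h(g(f(d), a ⋆ b ⋆ c ⋆ d, e), b ⋆ b ⋆ g(b, c, b))
Match R5:  consume f(a);  y := a ⋆ b ⋆ b ⋆ b ⋆ c ⋆ c
The variable takes the whole remainder — replace the entire application.
Result:  f(a ⋆ a ⋆ a ⋆ b ⋆ c ⋆ d) ⋆ h(c, h(a ⋆ b ⋆ d ⋆ d, e)) ⋆ h(g(f(d), a ⋆ b ⋆ c ⋆ d, e), b ⋆ b ⋆ g(b, c, b))

Answer: f(a ⋆ a ⋆ a ⋆ b ⋆ c ⋆ d) ⋆ h(c, h(a ⋆ b ⋆ d ⋆ d, e)) ⋆ h(g(f(d), a ⋆ b ⋆ c ⋆ d, e), b ⋆ b ⋆ g(b, c, b))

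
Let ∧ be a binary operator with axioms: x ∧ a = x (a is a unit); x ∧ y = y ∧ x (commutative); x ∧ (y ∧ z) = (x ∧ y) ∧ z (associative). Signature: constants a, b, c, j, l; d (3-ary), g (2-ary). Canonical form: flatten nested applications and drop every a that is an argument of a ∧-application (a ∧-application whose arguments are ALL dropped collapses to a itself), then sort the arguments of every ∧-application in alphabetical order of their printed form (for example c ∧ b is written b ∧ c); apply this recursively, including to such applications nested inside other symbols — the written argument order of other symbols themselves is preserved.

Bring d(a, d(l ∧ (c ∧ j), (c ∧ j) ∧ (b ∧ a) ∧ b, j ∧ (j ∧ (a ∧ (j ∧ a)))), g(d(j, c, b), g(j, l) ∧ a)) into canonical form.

Descend into:  j ∧ (j ∧ (a ∧ (j ∧ a)))
Flatten:  j ∧ j ∧ a ∧ j ∧ a
Units out:  drop a (×2)
Order the arguments:  j ∧ j ∧ j
Rebuild:  d(a, d(c ∧ j ∧ l, b ∧ b ∧ c ∧ j, j ∧ j ∧ j), g(d(j, c, b), g(j, l)))

Answer: d(a, d(c ∧ j ∧ l, b ∧ b ∧ c ∧ j, j ∧ j ∧ j), g(d(j, c, b), g(j, l)))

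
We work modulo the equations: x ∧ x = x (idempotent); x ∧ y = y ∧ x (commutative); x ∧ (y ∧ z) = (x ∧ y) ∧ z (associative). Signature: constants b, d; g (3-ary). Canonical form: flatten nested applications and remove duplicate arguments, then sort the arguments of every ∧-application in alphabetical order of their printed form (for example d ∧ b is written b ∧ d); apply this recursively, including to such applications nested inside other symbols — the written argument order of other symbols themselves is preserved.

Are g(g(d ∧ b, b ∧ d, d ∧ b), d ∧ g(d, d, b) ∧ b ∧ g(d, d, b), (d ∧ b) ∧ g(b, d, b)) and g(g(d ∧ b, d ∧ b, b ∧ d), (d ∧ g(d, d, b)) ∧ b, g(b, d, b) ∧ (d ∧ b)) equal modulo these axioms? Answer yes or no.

Left:  g(g(d ∧ b, b ∧ d, d ∧ b), d ∧ g(d, d, b) ∧ b ∧ g(d, d, b), (d ∧ b) ∧ g(b, d, b))
  Descend into:  d ∧ g(d, d, b) ∧ b ∧ g(d, d, b)
  Deduplicate:  drop duplicate g(d, d, b)
  Order the arguments:  b ∧ d ∧ g(d, d, b)
  Put back:  g(g(b ∧ d, b ∧ d, b ∧ d), b ∧ d ∧ g(d, d, b), b ∧ d ∧ g(b, d, b))
Right:  g(g(d ∧ b, d ∧ b, b ∧ d), (d ∧ g(d, d, b)) ∧ b, g(b, d, b) ∧ (d ∧ b))
  Work inside:  g(b, d, b) ∧ (d ∧ b)
  Un-nest:  g(b, d, b) ∧ d ∧ b
  Sort arguments:  b ∧ d ∧ g(b, d, b)
  Reassemble:  g(g(b ∧ d, b ∧ d, b ∧ d), b ∧ d ∧ g(d, d, b), b ∧ d ∧ g(b, d, b))

Answer: yes — both canonical forms are g(g(b ∧ d, b ∧ d, b ∧ d), b ∧ d ∧ g(d, d, b), b ∧ d ∧ g(b, d, b))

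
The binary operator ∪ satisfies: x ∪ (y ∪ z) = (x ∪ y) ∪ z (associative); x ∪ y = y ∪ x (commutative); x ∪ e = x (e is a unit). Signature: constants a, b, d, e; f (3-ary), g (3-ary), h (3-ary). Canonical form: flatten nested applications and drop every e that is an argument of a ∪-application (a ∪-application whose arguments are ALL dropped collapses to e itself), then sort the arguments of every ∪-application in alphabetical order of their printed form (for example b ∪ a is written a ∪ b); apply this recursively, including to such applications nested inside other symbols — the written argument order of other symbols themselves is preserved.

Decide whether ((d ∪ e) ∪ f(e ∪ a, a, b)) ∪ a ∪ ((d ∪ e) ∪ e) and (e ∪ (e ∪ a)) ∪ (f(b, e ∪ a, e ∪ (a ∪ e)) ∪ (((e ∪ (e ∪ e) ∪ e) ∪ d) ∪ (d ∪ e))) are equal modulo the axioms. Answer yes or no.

Left:  ((d ∪ e) ∪ f(e ∪ a, a, b)) ∪ a ∪ ((d ∪ e) ∪ e)
  Flatten:  d ∪ e ∪ f(e ∪ a, a, b) ∪ a ∪ d ∪ e ∪ e
  Canonicalize subterm:  f(e ∪ a, a, b)  →  f(a, a, b)
  Drop the unit:  drop e (×3)
  Sort arguments:  a ∪ d ∪ d ∪ f(a, a, b)
Right:  (e ∪ (e ∪ a)) ∪ (f(b, e ∪ a, e ∪ (a ∪ e)) ∪ (((e ∪ (e ∪ e) ∪ e) ∪ d) ∪ (d ∪ e)))
  Flatten:  e ∪ e ∪ a ∪ f(b, e ∪ a, e ∪ (a ∪ e)) ∪ e ∪ e ∪ e ∪ e ∪ d ∪ d ∪ e
  Simplify inside:  f(b, e ∪ a, e ∪ (a ∪ e))  →  f(b, a, a)
  Units out:  drop e (×7)
  Sort:  a ∪ d ∪ d ∪ f(b, a, a)

Answer: no — a ∪ d ∪ d ∪ f(a, a, b) vs a ∪ d ∪ d ∪ f(b, a, a)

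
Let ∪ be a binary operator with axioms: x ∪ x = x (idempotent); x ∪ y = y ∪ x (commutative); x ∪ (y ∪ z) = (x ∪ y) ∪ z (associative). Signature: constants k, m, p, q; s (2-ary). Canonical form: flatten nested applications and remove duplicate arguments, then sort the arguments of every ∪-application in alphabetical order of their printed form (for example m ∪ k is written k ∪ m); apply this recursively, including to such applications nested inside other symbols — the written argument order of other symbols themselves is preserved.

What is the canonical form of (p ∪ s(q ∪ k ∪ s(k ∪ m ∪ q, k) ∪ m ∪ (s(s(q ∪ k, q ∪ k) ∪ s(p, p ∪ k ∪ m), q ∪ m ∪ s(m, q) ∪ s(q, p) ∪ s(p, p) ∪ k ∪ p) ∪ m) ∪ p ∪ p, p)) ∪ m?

Un-nest:  p ∪ s(q ∪ k ∪ s(k ∪ m ∪ q, k) ∪ m ∪ (s(s(q ∪ k, q ∪ k) ∪ s(p, p ∪ k ∪ m), q ∪ m ∪ s(m, q) ∪ s(q, p) ∪ s(p, p) ∪ k ∪ p) ∪ m) ∪ p ∪ p, p) ∪ m
Canonicalize subterm:  s(q ∪ k ∪ s(k ∪ m ∪ q, k) ∪ m ∪ (s(s(q ∪ k, q ∪ k) ∪ s(p, p ∪ k ∪ m), q ∪ m ∪ s(m, q) ∪ s(q, p) ∪ s(p, p) ∪ k ∪ p) ∪ m) ∪ p ∪ p, p)  →  s(k ∪ m ∪ p ∪ q ∪ s(k ∪ m ∪ q, k) ∪ s(s(k ∪ q, k ∪ q) ∪ s(p, k ∪ m ∪ p), k ∪ m ∪ p ∪ q ∪ s(m, q) ∪ s(p, p) ∪ s(q, p)), p)
Sort arguments:  m ∪ p ∪ s(k ∪ m ∪ p ∪ q ∪ s(k ∪ m ∪ q, k) ∪ s(s(k ∪ q, k ∪ q) ∪ s(p, k ∪ m ∪ p), k ∪ m ∪ p ∪ q ∪ s(m, q) ∪ s(p, p) ∪ s(q, p)), p)

Answer: m ∪ p ∪ s(k ∪ m ∪ p ∪ q ∪ s(k ∪ m ∪ q, k) ∪ s(s(k ∪ q, k ∪ q) ∪ s(p, k ∪ m ∪ p), k ∪ m ∪ p ∪ q ∪ s(m, q) ∪ s(p, p) ∪ s(q, p)), p)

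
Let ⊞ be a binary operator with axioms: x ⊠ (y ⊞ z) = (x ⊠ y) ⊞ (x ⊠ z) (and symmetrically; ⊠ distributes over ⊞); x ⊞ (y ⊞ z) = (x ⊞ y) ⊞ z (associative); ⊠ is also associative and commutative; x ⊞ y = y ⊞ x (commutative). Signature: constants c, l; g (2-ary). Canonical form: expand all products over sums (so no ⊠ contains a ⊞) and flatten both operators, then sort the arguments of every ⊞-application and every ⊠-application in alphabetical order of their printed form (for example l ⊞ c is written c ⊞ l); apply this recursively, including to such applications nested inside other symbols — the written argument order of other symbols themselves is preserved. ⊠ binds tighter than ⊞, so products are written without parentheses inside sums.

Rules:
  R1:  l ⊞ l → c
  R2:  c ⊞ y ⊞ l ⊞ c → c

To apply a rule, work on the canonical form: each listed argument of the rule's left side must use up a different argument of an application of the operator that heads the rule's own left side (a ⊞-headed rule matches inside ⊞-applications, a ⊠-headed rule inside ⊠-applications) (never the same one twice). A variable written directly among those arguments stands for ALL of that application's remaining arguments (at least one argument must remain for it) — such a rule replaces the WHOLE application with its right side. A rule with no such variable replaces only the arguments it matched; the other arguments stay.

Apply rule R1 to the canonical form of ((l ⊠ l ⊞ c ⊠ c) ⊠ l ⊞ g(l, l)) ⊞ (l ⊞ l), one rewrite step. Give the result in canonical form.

Answer: c ⊞ c ⊠ c ⊠ l ⊞ g(l, l) ⊞ l ⊠ l ⊠ l

Derivation:
Canonical form:  c ⊠ c ⊠ l ⊞ g(l, l) ⊞ l ⊞ l ⊞ l ⊠ l ⊠ l
R1 matches:  uses l, l
Giving:  c ⊞ c ⊠ c ⊠ l ⊞ g(l, l) ⊞ l ⊠ l ⊠ l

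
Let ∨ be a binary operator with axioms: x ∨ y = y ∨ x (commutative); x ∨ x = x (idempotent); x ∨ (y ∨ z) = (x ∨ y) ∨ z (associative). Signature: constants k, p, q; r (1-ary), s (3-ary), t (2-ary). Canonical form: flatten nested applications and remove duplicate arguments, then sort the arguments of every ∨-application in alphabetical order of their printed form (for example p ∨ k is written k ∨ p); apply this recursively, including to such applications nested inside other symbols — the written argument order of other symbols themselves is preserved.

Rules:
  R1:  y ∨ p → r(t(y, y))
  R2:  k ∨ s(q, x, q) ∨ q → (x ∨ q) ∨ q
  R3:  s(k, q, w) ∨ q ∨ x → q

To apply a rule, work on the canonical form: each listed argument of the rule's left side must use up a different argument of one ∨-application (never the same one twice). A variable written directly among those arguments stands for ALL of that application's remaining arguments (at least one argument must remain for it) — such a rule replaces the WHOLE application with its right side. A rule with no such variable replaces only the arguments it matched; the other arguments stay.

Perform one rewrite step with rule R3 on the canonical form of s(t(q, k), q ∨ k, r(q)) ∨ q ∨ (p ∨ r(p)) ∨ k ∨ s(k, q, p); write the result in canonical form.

Answer: q

Derivation:
Canonical form:  k ∨ p ∨ q ∨ r(p) ∨ s(k, q, p) ∨ s(t(q, k), k ∨ q, r(q))
Match R3:  consume q, s(k, q, p);  w := p, x := k ∨ p ∨ r(p) ∨ s(t(q, k), k ∨ q, r(q))
The extension variable absorbs all remaining arguments, so the whole application is rewritten.
Result:  q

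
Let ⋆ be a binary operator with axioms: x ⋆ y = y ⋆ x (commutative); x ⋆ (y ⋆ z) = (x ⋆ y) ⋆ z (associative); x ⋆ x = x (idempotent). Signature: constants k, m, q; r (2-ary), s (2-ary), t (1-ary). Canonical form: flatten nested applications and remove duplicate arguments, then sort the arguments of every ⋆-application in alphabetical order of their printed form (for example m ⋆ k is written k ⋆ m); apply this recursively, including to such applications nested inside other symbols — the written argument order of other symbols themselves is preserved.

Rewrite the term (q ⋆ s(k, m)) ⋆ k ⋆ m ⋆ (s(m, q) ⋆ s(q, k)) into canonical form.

Un-nest:  q ⋆ s(k, m) ⋆ k ⋆ m ⋆ s(m, q) ⋆ s(q, k)
Sort:  k ⋆ m ⋆ q ⋆ s(k, m) ⋆ s(m, q) ⋆ s(q, k)

Answer: k ⋆ m ⋆ q ⋆ s(k, m) ⋆ s(m, q) ⋆ s(q, k)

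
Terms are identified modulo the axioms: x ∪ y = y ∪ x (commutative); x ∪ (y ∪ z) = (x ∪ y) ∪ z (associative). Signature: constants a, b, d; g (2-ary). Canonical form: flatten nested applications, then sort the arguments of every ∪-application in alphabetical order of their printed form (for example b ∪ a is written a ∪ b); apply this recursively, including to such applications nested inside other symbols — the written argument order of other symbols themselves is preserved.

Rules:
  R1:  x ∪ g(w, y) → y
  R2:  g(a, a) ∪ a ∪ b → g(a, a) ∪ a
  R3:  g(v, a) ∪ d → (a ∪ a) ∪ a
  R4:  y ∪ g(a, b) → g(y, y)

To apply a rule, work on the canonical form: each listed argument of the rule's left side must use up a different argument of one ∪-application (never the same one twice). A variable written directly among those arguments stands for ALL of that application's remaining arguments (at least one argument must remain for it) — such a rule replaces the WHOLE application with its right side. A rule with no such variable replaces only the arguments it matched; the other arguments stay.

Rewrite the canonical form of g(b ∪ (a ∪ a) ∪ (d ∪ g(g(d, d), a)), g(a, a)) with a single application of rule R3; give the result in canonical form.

Canonical form:  g(a ∪ a ∪ b ∪ d ∪ g(g(d, d), a), g(a, a))
R3 matches:  uses d, g(g(d, d), a);  v := g(d, d)
Result:  g(a ∪ a ∪ a ∪ a ∪ a ∪ b, g(a, a))

Answer: g(a ∪ a ∪ a ∪ a ∪ a ∪ b, g(a, a))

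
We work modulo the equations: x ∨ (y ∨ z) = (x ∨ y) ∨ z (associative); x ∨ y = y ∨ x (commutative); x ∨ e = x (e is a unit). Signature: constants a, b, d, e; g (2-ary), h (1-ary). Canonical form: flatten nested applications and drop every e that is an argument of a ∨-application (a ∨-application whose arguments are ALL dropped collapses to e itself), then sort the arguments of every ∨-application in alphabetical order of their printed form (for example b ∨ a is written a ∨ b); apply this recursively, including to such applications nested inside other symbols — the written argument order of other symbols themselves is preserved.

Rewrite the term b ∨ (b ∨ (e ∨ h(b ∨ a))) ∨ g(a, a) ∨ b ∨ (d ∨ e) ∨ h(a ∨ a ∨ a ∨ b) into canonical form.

Answer: b ∨ b ∨ b ∨ d ∨ g(a, a) ∨ h(a ∨ a ∨ a ∨ b) ∨ h(a ∨ b)

Derivation:
Un-nest:  b ∨ b ∨ e ∨ h(b ∨ a) ∨ g(a, a) ∨ b ∨ d ∨ e ∨ h(a ∨ a ∨ a ∨ b)
Inside:  h(b ∨ a)  →  h(a ∨ b)
Units out:  drop e (×2)
Sort:  b ∨ b ∨ b ∨ d ∨ g(a, a) ∨ h(a ∨ a ∨ a ∨ b) ∨ h(a ∨ b)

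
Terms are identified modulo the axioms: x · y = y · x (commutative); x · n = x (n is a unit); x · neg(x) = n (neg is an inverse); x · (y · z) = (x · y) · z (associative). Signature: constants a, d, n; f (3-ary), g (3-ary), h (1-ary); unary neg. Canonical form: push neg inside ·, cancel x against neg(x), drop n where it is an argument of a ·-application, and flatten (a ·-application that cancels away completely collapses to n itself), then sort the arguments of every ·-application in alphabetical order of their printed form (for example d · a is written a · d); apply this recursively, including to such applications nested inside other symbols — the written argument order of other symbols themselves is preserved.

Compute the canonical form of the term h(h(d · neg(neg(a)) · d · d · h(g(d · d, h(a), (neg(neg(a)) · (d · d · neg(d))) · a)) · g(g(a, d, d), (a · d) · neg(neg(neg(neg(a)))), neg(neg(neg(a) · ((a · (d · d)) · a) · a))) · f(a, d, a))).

Answer: h(h(a · d · d · d · f(a, d, a) · g(g(a, d, d), a · a · d, a · a · d · d) · h(g(d · d, h(a), a · a · d))))

Derivation:
Work inside:  d · neg(neg(a)) · d · d · h(g(d · d, h(a), (neg(neg(a)) · (d · d · neg(d))) · a)) · g(g(a, d, d), (a · d) · neg(neg(neg(neg(a)))), neg(neg(neg(a) · ((a · (d · d)) · a) · a))) · f(a, d, a)
Push neg inside:  distribute neg over · and collapse double neg
Collect:  d · d · d · a · h(g(d · d, h(a), a · a · d)) · g(g(a, d, d), a · a · d, a · a · d · d) · f(a, d, a)
Sort arguments:  a · d · d · d · f(a, d, a) · g(g(a, d, d), a · a · d, a · a · d · d) · h(g(d · d, h(a), a · a · d))
Put back:  h(h(a · d · d · d · f(a, d, a) · g(g(a, d, d), a · a · d, a · a · d · d) · h(g(d · d, h(a), a · a · d))))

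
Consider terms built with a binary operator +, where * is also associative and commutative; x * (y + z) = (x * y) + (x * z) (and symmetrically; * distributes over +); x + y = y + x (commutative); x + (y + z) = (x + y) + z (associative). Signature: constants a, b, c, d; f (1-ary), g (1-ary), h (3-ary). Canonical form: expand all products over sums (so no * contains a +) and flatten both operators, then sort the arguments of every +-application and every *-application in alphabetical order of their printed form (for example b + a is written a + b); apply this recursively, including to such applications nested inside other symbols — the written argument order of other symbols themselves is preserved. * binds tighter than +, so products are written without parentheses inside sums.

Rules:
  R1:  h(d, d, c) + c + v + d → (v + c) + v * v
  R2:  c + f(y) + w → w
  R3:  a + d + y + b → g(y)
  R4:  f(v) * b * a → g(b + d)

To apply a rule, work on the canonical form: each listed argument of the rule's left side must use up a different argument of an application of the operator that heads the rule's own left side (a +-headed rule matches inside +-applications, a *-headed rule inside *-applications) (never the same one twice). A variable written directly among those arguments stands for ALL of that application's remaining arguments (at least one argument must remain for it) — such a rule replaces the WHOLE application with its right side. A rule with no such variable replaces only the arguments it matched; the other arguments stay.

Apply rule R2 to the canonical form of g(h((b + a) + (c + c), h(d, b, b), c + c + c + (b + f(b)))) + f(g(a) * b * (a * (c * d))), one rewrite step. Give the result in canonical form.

Answer: f(a * b * c * d * g(a)) + g(h(a + b + c + c, h(d, b, b), b + c + c))

Derivation:
Canonical form:  f(a * b * c * d * g(a)) + g(h(a + b + c + c, h(d, b, b), b + c + c + c + f(b)))
Apply R2:  consuming c, f(b);  w := b + c + c, y := b
Every leftover argument binds to the variable; the entire application is replaced.
New term:  f(a * b * c * d * g(a)) + g(h(a + b + c + c, h(d, b, b), b + c + c))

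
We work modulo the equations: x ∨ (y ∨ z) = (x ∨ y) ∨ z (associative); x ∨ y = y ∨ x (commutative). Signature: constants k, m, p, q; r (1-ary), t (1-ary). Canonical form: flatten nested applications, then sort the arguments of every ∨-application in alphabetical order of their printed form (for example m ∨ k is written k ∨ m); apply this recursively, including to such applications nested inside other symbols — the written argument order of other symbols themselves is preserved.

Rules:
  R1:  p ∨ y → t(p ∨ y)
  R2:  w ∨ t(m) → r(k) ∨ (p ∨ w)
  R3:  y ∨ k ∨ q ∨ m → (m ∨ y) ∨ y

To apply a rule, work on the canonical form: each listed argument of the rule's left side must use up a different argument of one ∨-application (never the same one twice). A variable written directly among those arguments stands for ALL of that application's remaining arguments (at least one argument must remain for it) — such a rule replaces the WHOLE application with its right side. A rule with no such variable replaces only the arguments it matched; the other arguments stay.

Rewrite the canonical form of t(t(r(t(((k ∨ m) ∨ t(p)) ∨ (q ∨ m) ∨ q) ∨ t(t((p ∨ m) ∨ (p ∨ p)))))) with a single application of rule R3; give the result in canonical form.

Canonical form:  t(t(r(t(k ∨ m ∨ m ∨ q ∨ q ∨ t(p)) ∨ t(t(m ∨ p ∨ p ∨ p)))))
Match R3:  consume k, m, q;  y := m ∨ q ∨ t(p)
The extension variable absorbs all remaining arguments, so the whole application is rewritten.
New term:  t(t(r(t(m ∨ m ∨ m ∨ q ∨ q ∨ t(p) ∨ t(p)) ∨ t(t(m ∨ p ∨ p ∨ p)))))

Answer: t(t(r(t(m ∨ m ∨ m ∨ q ∨ q ∨ t(p) ∨ t(p)) ∨ t(t(m ∨ p ∨ p ∨ p)))))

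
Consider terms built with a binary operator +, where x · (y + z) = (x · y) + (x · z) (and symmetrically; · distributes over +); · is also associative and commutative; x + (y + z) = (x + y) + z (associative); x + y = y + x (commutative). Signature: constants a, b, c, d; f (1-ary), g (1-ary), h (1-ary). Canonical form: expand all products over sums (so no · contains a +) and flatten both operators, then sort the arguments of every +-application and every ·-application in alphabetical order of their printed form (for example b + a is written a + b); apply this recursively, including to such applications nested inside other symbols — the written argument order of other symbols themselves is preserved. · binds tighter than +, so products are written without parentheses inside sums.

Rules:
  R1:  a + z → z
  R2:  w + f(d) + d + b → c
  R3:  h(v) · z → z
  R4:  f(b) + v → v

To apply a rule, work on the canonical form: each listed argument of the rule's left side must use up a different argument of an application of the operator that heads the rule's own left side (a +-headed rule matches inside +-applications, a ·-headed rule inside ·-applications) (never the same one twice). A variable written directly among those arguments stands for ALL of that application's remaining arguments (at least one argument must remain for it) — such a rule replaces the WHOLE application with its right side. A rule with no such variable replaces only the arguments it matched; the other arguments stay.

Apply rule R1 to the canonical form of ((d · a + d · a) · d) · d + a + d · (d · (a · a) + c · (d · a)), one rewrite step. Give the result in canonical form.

Canonical form:  a + a · a · d · d + a · c · d · d + a · d · d · d + a · d · d · d
Match R1:  consume a;  z := a · a · d · d + a · c · d · d + a · d · d · d + a · d · d · d
The variable takes the whole remainder — replace the entire application.
Giving:  a · a · d · d + a · c · d · d + a · d · d · d + a · d · d · d

Answer: a · a · d · d + a · c · d · d + a · d · d · d + a · d · d · d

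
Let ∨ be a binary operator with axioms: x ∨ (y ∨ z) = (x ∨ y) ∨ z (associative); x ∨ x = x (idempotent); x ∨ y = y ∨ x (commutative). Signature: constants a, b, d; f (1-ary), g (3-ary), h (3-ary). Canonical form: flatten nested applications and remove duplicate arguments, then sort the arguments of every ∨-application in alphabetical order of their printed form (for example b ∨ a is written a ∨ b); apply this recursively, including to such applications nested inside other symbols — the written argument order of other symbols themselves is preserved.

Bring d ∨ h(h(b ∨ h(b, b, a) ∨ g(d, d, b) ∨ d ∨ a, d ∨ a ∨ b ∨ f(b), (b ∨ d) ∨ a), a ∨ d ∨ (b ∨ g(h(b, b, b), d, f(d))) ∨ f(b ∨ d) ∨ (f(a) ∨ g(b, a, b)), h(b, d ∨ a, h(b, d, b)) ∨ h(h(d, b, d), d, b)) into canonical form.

Answer: d ∨ h(h(a ∨ b ∨ d ∨ g(d, d, b) ∨ h(b, b, a), a ∨ b ∨ d ∨ f(b), a ∨ b ∨ d), a ∨ b ∨ d ∨ f(a) ∨ f(b ∨ d) ∨ g(b, a, b) ∨ g(h(b, b, b), d, f(d)), h(b, a ∨ d, h(b, d, b)) ∨ h(h(d, b, d), d, b))

Derivation:
Simplify inside:  h(h(b ∨ h(b, b, a) ∨ g(d, d, b) ∨ d ∨ a, d ∨ a ∨ b ∨ f(b), (b ∨ d) ∨ a), a ∨ d ∨ (b ∨ g(h(b, b, b), d, f(d))) ∨ f(b ∨ d) ∨ (f(a) ∨ g(b, a, b)), h(b, d ∨ a, h(b, d, b)) ∨ h(h(d, b, d), d, b))  →  h(h(a ∨ b ∨ d ∨ g(d, d, b) ∨ h(b, b, a), a ∨ b ∨ d ∨ f(b), a ∨ b ∨ d), a ∨ b ∨ d ∨ f(a) ∨ f(b ∨ d) ∨ g(b, a, b) ∨ g(h(b, b, b), d, f(d)), h(b, a ∨ d, h(b, d, b)) ∨ h(h(d, b, d), d, b))
Sort arguments:  d ∨ h(h(a ∨ b ∨ d ∨ g(d, d, b) ∨ h(b, b, a), a ∨ b ∨ d ∨ f(b), a ∨ b ∨ d), a ∨ b ∨ d ∨ f(a) ∨ f(b ∨ d) ∨ g(b, a, b) ∨ g(h(b, b, b), d, f(d)), h(b, a ∨ d, h(b, d, b)) ∨ h(h(d, b, d), d, b))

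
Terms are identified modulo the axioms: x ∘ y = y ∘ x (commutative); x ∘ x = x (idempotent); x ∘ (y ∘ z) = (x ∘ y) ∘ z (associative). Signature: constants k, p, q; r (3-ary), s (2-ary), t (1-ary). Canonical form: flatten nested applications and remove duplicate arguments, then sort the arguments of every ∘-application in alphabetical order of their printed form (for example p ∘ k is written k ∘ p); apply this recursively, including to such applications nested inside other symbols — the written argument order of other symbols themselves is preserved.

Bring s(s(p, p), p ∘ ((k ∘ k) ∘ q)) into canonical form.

Answer: s(s(p, p), k ∘ p ∘ q)

Derivation:
Work inside:  p ∘ ((k ∘ k) ∘ q)
Merge nested applications:  p ∘ k ∘ k ∘ q
Idempotence:  drop duplicate k
Sort:  k ∘ p ∘ q
Put back:  s(s(p, p), k ∘ p ∘ q)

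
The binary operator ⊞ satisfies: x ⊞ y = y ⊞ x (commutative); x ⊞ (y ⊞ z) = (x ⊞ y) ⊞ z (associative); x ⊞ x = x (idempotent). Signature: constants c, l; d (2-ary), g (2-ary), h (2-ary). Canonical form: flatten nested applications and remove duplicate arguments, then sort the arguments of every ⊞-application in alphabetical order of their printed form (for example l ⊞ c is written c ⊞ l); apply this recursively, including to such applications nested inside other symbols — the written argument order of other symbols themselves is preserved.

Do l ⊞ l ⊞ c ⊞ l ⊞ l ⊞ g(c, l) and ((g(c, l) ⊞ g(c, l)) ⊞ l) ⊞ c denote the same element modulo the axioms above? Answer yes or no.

Answer: yes — both canonical forms are c ⊞ g(c, l) ⊞ l

Derivation:
Left:  l ⊞ l ⊞ c ⊞ l ⊞ l ⊞ g(c, l)
  Idempotence:  drop duplicate l, l, l
  Sort arguments:  c ⊞ g(c, l) ⊞ l
Right:  ((g(c, l) ⊞ g(c, l)) ⊞ l) ⊞ c
  Merge nested applications:  g(c, l) ⊞ g(c, l) ⊞ l ⊞ c
  Deduplicate:  drop duplicate g(c, l)
  Sort arguments:  c ⊞ g(c, l) ⊞ l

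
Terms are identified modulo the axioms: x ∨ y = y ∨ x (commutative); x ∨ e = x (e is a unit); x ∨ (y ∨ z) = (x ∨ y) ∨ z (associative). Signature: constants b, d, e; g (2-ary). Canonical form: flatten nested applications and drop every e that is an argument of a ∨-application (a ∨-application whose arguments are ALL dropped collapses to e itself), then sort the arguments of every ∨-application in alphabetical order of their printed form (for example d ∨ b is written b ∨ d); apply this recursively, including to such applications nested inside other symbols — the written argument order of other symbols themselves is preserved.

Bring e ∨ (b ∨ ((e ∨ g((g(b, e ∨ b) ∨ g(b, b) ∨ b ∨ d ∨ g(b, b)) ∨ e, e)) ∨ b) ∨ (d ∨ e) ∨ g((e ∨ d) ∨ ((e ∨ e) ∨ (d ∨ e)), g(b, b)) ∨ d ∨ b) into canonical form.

Merge nested applications:  e ∨ b ∨ e ∨ g((g(b, e ∨ b) ∨ g(b, b) ∨ b ∨ d ∨ g(b, b)) ∨ e, e) ∨ b ∨ d ∨ e ∨ g((e ∨ d) ∨ ((e ∨ e) ∨ (d ∨ e)), g(b, b)) ∨ d ∨ b
Simplify inside:  g((g(b, e ∨ b) ∨ g(b, b) ∨ b ∨ d ∨ g(b, b)) ∨ e, e)  →  g(b ∨ d ∨ g(b, b) ∨ g(b, b) ∨ g(b, b), e)
Inside:  g((e ∨ d) ∨ ((e ∨ e) ∨ (d ∨ e)), g(b, b))  →  g(d ∨ d, g(b, b))
Drop the unit:  drop e (×3)
Sort arguments:  b ∨ b ∨ b ∨ d ∨ d ∨ g(b ∨ d ∨ g(b, b) ∨ g(b, b) ∨ g(b, b), e) ∨ g(d ∨ d, g(b, b))

Answer: b ∨ b ∨ b ∨ d ∨ d ∨ g(b ∨ d ∨ g(b, b) ∨ g(b, b) ∨ g(b, b), e) ∨ g(d ∨ d, g(b, b))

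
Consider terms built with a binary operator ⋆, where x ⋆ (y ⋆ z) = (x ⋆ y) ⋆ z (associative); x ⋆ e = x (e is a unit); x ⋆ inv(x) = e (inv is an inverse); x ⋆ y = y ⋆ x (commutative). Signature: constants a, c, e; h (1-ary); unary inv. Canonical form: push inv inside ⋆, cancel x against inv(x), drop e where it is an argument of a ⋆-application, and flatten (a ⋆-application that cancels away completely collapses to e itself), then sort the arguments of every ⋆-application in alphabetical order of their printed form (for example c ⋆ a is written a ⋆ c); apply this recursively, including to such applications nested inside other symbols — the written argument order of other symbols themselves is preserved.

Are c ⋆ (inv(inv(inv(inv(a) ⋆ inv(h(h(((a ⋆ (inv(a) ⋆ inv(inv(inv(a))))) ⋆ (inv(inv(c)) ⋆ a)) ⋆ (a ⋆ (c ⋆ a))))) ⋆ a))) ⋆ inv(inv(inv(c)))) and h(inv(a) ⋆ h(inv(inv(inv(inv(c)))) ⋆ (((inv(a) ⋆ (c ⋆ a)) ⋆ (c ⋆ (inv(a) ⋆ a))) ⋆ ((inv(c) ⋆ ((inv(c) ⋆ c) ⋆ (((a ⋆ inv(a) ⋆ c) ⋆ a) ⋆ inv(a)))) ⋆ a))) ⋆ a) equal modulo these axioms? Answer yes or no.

Left:  c ⋆ (inv(inv(inv(inv(a) ⋆ inv(h(h(((a ⋆ (inv(a) ⋆ inv(inv(inv(a))))) ⋆ (inv(inv(c)) ⋆ a)) ⋆ (a ⋆ (c ⋆ a))))) ⋆ a))) ⋆ inv(inv(inv(c))))
  Push inv inside:  distribute inv over ⋆ and collapse double inv
  Cancel inverse pairs:  c cancels; a cancels
  Combine occurrences:  h(h(a ⋆ a ⋆ c ⋆ c))
Right:  h(inv(a) ⋆ h(inv(inv(inv(inv(c)))) ⋆ (((inv(a) ⋆ (c ⋆ a)) ⋆ (c ⋆ (inv(a) ⋆ a))) ⋆ ((inv(c) ⋆ ((inv(c) ⋆ c) ⋆ (((a ⋆ inv(a) ⋆ c) ⋆ a) ⋆ inv(a)))) ⋆ a))) ⋆ a)
  Focus inside:  inv(a) ⋆ h(inv(inv(inv(inv(c)))) ⋆ (((inv(a) ⋆ (c ⋆ a)) ⋆ (c ⋆ (inv(a) ⋆ a))) ⋆ ((inv(c) ⋆ ((inv(c) ⋆ c) ⋆ (((a ⋆ inv(a) ⋆ c) ⋆ a) ⋆ inv(a)))) ⋆ a))) ⋆ a
  Push inv inside:  distribute inv over ⋆ and collapse double inv
  Inverses cancel:  a cancels
  Collect terms:  h(a ⋆ c ⋆ c ⋆ c)
  Put back:  h(h(a ⋆ c ⋆ c ⋆ c))

Answer: no — h(h(a ⋆ a ⋆ c ⋆ c)) vs h(h(a ⋆ c ⋆ c ⋆ c))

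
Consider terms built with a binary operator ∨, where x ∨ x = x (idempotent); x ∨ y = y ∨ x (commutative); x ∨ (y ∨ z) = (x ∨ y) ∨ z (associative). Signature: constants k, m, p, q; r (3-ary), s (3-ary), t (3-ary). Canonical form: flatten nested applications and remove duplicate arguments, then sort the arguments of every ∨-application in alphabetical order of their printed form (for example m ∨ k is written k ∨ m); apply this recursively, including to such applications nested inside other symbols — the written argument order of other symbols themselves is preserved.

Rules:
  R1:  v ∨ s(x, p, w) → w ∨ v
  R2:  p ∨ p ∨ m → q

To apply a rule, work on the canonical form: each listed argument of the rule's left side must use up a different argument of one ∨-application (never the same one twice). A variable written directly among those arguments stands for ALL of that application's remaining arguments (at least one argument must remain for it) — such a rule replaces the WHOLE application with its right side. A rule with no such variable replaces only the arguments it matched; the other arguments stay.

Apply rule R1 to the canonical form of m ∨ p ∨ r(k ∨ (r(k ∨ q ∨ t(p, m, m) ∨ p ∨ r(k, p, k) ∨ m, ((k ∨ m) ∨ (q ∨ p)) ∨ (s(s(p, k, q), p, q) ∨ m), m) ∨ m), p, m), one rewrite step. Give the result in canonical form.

Answer: m ∨ p ∨ r(k ∨ m ∨ r(k ∨ m ∨ p ∨ q ∨ r(k, p, k) ∨ t(p, m, m), k ∨ m ∨ p ∨ q, m), p, m)

Derivation:
Canonical form:  m ∨ p ∨ r(k ∨ m ∨ r(k ∨ m ∨ p ∨ q ∨ r(k, p, k) ∨ t(p, m, m), k ∨ m ∨ p ∨ q ∨ s(s(p, k, q), p, q), m), p, m)
Apply R1:  consuming s(s(p, k, q), p, q);  v := k ∨ m ∨ p ∨ q, w := q, x := s(p, k, q)
Every leftover argument binds to the variable; the entire application is replaced.
Giving:  m ∨ p ∨ r(k ∨ m ∨ r(k ∨ m ∨ p ∨ q ∨ r(k, p, k) ∨ t(p, m, m), k ∨ m ∨ p ∨ q, m), p, m)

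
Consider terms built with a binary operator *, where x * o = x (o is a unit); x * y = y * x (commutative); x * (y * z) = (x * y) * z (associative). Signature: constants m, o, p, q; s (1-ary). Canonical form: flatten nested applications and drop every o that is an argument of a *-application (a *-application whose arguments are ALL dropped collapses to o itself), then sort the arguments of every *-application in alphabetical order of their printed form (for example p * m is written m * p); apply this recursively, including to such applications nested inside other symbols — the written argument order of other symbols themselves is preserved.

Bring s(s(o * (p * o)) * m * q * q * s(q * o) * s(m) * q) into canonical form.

Work inside:  s(o * (p * o)) * m * q * q * s(q * o) * s(m) * q
Inside:  s(o * (p * o))  →  s(p)
Simplify inside:  s(q * o)  →  s(q)
Sort:  m * q * q * q * s(m) * s(p) * s(q)
Put back:  s(m * q * q * q * s(m) * s(p) * s(q))

Answer: s(m * q * q * q * s(m) * s(p) * s(q))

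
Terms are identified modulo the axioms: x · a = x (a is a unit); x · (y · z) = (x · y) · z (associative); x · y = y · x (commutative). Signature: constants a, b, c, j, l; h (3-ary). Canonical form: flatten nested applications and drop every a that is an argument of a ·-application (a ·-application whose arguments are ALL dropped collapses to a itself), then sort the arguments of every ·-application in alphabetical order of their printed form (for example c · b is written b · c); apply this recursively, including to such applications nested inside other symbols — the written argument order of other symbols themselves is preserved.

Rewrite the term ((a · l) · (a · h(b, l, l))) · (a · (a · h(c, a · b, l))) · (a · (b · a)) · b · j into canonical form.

Answer: b · b · h(b, l, l) · h(c, b, l) · j · l

Derivation:
Un-nest:  a · l · a · h(b, l, l) · a · a · h(c, a · b, l) · a · b · a · b · j
Canonicalize subterm:  h(c, a · b, l)  →  h(c, b, l)
Drop the unit:  drop a (×6)
Sort arguments:  b · b · h(b, l, l) · h(c, b, l) · j · l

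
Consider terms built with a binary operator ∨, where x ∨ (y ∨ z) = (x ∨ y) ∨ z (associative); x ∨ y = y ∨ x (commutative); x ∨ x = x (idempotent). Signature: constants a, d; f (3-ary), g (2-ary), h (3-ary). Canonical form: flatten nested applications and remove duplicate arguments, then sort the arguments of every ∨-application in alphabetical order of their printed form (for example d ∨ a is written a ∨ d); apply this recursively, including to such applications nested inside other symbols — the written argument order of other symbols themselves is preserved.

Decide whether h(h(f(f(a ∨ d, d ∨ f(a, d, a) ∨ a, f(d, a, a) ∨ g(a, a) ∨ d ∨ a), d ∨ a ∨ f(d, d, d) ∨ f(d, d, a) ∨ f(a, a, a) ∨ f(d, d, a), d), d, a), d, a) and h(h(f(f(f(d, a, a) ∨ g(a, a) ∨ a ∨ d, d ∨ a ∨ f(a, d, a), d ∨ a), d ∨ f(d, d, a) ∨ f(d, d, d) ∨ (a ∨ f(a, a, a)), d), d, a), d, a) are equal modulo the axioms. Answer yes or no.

Answer: no — h(h(f(f(a ∨ d, a ∨ d ∨ f(a, d, a), a ∨ d ∨ f(d, a, a) ∨ g(a, a)), a ∨ d ∨ f(a, a, a) ∨ f(d, d, a) ∨ f(d, d, d), d), d, a), d, a) vs h(h(f(f(a ∨ d ∨ f(d, a, a) ∨ g(a, a), a ∨ d ∨ f(a, d, a), a ∨ d), a ∨ d ∨ f(a, a, a) ∨ f(d, d, a) ∨ f(d, d, d), d), d, a), d, a)

Derivation:
Left:  h(h(f(f(a ∨ d, d ∨ f(a, d, a) ∨ a, f(d, a, a) ∨ g(a, a) ∨ d ∨ a), d ∨ a ∨ f(d, d, d) ∨ f(d, d, a) ∨ f(a, a, a) ∨ f(d, d, a), d), d, a), d, a)
  Focus inside:  d ∨ a ∨ f(d, d, d) ∨ f(d, d, a) ∨ f(a, a, a) ∨ f(d, d, a)
  Idempotence:  drop duplicate f(d, d, a)
  Sort arguments:  a ∨ d ∨ f(a, a, a) ∨ f(d, d, a) ∨ f(d, d, d)
  Reassemble:  h(h(f(f(a ∨ d, a ∨ d ∨ f(a, d, a), a ∨ d ∨ f(d, a, a) ∨ g(a, a)), a ∨ d ∨ f(a, a, a) ∨ f(d, d, a) ∨ f(d, d, d), d), d, a), d, a)
Right:  h(h(f(f(f(d, a, a) ∨ g(a, a) ∨ a ∨ d, d ∨ a ∨ f(a, d, a), d ∨ a), d ∨ f(d, d, a) ∨ f(d, d, d) ∨ (a ∨ f(a, a, a)), d), d, a), d, a)
  Descend into:  d ∨ f(d, d, a) ∨ f(d, d, d) ∨ (a ∨ f(a, a, a))
  Flatten:  d ∨ f(d, d, a) ∨ f(d, d, d) ∨ a ∨ f(a, a, a)
  Sort arguments:  a ∨ d ∨ f(a, a, a) ∨ f(d, d, a) ∨ f(d, d, d)
  Reassemble:  h(h(f(f(a ∨ d ∨ f(d, a, a) ∨ g(a, a), a ∨ d ∨ f(a, d, a), a ∨ d), a ∨ d ∨ f(a, a, a) ∨ f(d, d, a) ∨ f(d, d, d), d), d, a), d, a)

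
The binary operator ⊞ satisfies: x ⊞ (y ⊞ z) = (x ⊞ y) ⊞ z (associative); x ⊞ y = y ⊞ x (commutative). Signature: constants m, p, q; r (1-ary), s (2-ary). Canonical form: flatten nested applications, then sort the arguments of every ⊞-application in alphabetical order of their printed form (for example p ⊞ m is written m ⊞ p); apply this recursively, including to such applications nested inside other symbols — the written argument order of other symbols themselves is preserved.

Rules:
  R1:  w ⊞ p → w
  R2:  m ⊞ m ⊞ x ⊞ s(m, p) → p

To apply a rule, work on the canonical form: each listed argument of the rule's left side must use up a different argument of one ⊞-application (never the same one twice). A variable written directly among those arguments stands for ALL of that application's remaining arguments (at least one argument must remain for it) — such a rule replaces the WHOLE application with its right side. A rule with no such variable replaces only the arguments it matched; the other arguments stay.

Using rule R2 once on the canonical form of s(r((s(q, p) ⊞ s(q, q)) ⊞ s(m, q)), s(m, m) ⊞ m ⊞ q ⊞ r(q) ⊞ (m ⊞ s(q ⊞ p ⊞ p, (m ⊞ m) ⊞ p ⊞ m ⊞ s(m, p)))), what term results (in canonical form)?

Answer: s(r(s(m, q) ⊞ s(q, p) ⊞ s(q, q)), m ⊞ m ⊞ q ⊞ r(q) ⊞ s(m, m) ⊞ s(p ⊞ p ⊞ q, p))

Derivation:
Canonical form:  s(r(s(m, q) ⊞ s(q, p) ⊞ s(q, q)), m ⊞ m ⊞ q ⊞ r(q) ⊞ s(m, m) ⊞ s(p ⊞ p ⊞ q, m ⊞ m ⊞ m ⊞ p ⊞ s(m, p)))
Apply R2:  consuming m, m, s(m, p);  x := m ⊞ p
The variable takes the whole remainder — replace the entire application.
New term:  s(r(s(m, q) ⊞ s(q, p) ⊞ s(q, q)), m ⊞ m ⊞ q ⊞ r(q) ⊞ s(m, m) ⊞ s(p ⊞ p ⊞ q, p))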